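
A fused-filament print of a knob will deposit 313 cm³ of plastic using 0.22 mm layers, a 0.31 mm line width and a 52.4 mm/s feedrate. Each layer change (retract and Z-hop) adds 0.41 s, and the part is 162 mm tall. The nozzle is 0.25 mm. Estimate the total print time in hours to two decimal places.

24.41 hours

Line area: 0.22 × 0.31 → 0.0682 mm².
Path length: 313000 mm³ / 0.0682 mm² → 4589442.8 mm.
Extrusion time = 4589442.8 / 52.4 = 87584.8 s.
Number of layers: 162 / 0.22 → 737 (rounded up).
Layer-change overhead = 737 × 0.41, so 302.17 s.
Altogether 87584.8 + 302.17 = 87886.97 s, i.e. 24.41 hours.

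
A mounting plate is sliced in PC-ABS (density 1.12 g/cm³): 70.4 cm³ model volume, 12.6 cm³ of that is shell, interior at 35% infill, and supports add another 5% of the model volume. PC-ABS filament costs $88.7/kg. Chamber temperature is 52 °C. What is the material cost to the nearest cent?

Infill region = 70.4 − 12.6, so 57.8 cm³.
Deposited infill: 0.35 × 57.8 → 20.23 cm³.
Support = 0.05 × 70.4 = 3.52 cm³.
Deposited volume = 12.6 + 20.23 + 3.52 = 36.35 cm³.
Mass = 36.35 × 1.12 = 40.712 g.
At $88.7/kg: 40.712/1000 × 88.7 = $3.61.

$3.61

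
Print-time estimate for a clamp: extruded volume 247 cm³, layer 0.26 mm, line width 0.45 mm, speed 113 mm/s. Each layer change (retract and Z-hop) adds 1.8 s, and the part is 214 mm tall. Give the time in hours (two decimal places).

5.60 hours

Extrusion cross-section = 0.26 × 0.45 = 0.117 mm².
Total extruded path = 247000/0.117 = 2111111.1 mm.
Time extruding: 2111111.1 / 113 → 18682.4 s.
Layers = ⌈214/0.26⌉ = 824.
Z-hop total = 824 × 1.8 = 1483.2 s.
Total = 18682.4 + 1483.2 = 20165.6 s = 5.60 hours.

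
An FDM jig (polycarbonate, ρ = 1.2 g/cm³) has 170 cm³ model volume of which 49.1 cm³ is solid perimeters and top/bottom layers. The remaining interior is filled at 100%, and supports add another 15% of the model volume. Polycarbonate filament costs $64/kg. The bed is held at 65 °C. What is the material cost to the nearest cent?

$15.01

Volume inside the shell = 170 − 49.1 = 120.9 cm³.
Deposited infill = 1.00 × 120.9, so 120.9 cm³.
Support = 0.15 × 170, so 25.5 cm³.
Total extruded = 49.1 + 120.9 + 25.5 = 195.5 cm³.
Mass = 195.5 × 1.2 = 234.6 g.
At $64/kg: 234.6/1000 × 64 = $15.01.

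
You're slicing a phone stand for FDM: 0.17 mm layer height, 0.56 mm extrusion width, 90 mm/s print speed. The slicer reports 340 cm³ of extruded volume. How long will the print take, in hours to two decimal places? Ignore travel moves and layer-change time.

Line area: 0.17 × 0.56 → 0.0952 mm².
Total extruded path = 340000/0.0952 = 3571428.6 mm.
Extrusion time = 3571428.6 / 90, so 39682.5 s.
Converting: 39682.5 s = 11.02 hours.

11.02 hours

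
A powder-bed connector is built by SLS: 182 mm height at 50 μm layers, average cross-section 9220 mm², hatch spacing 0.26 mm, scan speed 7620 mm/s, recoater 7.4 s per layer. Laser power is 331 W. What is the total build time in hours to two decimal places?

Layers = ⌈182/0.05⌉ = 3640.
Scan path per layer = 9220 / 0.26, so 35461.5 mm.
Scan time per layer = 35461.5 / 7620, so 4.6537 s.
Per-layer time: 4.6537 + 7.4 → 12.0537 s.
Build time = 3640 × 12.0537 = 43875.468 s = 12.19 hours.

12.19 hours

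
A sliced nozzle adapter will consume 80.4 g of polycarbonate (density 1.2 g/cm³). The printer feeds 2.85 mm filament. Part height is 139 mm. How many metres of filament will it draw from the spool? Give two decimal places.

10.50 m

Extruded volume: 80.4/1.2 = 67 cm³ (67000 mm³).
Cross-section of 2.85 mm filament: π·(2.85/2)² = 6.3794 mm².
L = V/A = 67000/6.3794 = 10502.56 mm → 10.50 m.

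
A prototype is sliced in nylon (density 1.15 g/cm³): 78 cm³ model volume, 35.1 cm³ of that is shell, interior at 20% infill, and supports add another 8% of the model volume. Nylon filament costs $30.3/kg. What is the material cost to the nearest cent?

$1.74

Infill region: 78 − 35.1 → 42.9 cm³.
Infill deposited: 0.20 × 42.9 → 8.58 cm³.
Support = 0.08 × 78, so 6.24 cm³.
Total printed volume = 35.1 + 8.58 + 6.24, so 49.92 cm³.
Mass = 49.92 × 1.15 = 57.408 g.
Cost = 57.408 g / 1000 × $30.3/kg = $1.74.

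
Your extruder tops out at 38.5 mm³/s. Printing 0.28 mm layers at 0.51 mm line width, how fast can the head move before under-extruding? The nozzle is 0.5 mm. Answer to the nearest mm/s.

270 mm/s

A = 0.28 × 0.51, so 0.1428 mm².
v_max = Q/A = 38.5/0.1428 = 269.61 mm/s → 270 mm/s.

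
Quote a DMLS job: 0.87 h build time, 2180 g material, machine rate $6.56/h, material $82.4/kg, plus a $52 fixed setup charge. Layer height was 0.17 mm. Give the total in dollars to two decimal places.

Machine-time cost = 6.56 × 0.87 = $5.7072.
Material charge = 82.4 × 2180/1000 = $179.632.
Adding setup: 5.7072 + 179.632 + 52 → 237.3392 ≈ $237.34.

$237.34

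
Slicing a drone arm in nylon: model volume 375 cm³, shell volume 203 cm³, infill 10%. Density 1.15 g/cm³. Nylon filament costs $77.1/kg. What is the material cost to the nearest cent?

$19.52

Interior volume: 375 − 203 → 172 cm³.
Infill volume = 0.10 × 172, so 17.2 cm³.
Total extruded: 203 + 17.2 → 220.2 cm³.
Mass: 220.2 × 1.15 → 253.23 g.
At $77.1/kg: 253.23/1000 × 77.1 = $19.52.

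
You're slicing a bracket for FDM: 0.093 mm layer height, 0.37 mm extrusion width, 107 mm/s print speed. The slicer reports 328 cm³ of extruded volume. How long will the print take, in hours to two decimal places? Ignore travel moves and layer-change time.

24.75 hours

Extrusion cross-section: 0.093 × 0.37 → 0.03441 mm².
Total extruded path = 328000/0.03441 = 9532112.8 mm.
Print-move time = 9532112.8 / 107, so 89085.2 s.
In the requested units: 89085.2 s = 24.75 hours.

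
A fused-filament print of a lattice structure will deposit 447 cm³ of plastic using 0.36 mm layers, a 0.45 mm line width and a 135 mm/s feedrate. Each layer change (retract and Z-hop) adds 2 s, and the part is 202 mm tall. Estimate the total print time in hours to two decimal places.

Line area = 0.36 × 0.45, so 0.162 mm².
Toolpath length = 447 cm³ / 0.162 mm² = 447000 / 0.162 = 2759259.3 mm.
Time extruding: 2759259.3 / 135 → 20439 s.
Number of layers: 202 / 0.36 → 562 (rounded up).
Non-print overhead: 562 × 2 → 1124 s.
Altogether 20439 + 1124 = 21563 s, i.e. 5.99 hours.

5.99 hours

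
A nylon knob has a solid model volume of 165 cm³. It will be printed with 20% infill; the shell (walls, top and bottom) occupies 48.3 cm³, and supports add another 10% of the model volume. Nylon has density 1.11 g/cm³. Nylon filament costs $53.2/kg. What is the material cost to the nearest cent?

Infill region = 165 − 48.3, so 116.7 cm³.
Deposited infill = 0.20 × 116.7, so 23.34 cm³.
Support: 0.10 × 165 → 16.5 cm³.
Total printed volume = 48.3 + 23.34 + 16.5 = 88.14 cm³.
Mass = 88.14 × 1.11, so 97.8354 g.
Cost = 97.8354 g / 1000 × $53.2/kg = $5.20.

$5.20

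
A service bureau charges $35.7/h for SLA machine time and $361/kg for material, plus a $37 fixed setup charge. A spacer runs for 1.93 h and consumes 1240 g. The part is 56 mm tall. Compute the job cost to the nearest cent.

Time charge: 35.7 × 1.93 → $68.901.
Material charge = 361 × 1240/1000 = $447.64.
Total = 68.901 + 447.64 + 37 = 553.541 ≈ $553.54.

$553.54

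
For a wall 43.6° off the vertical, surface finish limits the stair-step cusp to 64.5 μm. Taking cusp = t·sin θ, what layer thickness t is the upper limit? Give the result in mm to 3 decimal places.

0.094 mm

Layer height = cusp / sin(43.6°) = 0.0645 / 0.6896 = 0.094 mm.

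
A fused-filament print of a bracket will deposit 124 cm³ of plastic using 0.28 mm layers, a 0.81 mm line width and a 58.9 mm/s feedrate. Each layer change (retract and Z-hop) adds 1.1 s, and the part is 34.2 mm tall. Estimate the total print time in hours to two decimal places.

Extrusion cross-section: 0.28 × 0.81 → 0.2268 mm².
Toolpath length = 124 cm³ / 0.2268 mm² = 124000 / 0.2268 = 546737.2 mm.
Time extruding = 546737.2 / 58.9 = 9282.5 s.
Number of layers: 34.2 / 0.28 → 123 (rounded up).
Z-hop total: 123 × 1.1 → 135.3 s.
Total = 9282.5 + 135.3 = 9417.8 s = 2.62 hours.

2.62 hours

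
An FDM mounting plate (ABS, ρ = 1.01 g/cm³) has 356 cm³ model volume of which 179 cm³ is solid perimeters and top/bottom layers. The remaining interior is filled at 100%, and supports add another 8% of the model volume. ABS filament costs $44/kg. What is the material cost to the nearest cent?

$17.09

Volume inside the shell: 356 − 179 → 177 cm³.
Infill volume: 1.00 × 177 → 177 cm³.
Support = 0.08 × 356, so 28.48 cm³.
Deposited volume: 179 + 177 + 28.48 → 384.48 cm³.
Mass = 384.48 × 1.01 = 388.3248 g.
At $44/kg: 388.3248/1000 × 44 = $17.09.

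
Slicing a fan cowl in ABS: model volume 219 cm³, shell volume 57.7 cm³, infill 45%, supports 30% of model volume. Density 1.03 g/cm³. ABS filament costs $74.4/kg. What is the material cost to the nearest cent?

Volume inside the shell: 219 − 57.7 → 161.3 cm³.
Infill volume: 0.45 × 161.3 → 72.585 cm³.
Support = 0.30 × 219, so 65.7 cm³.
Total printed volume: 57.7 + 72.585 + 65.7 → 195.985 cm³.
Mass = 195.985 × 1.03, so 201.86455 g.
Cost = 201.86455 g / 1000 × $74.4/kg = $15.02.

$15.02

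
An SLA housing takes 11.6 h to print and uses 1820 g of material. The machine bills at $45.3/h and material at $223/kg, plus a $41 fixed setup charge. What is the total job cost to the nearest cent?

Machine-time cost = 45.3 × 11.6 = $525.48.
Feedstock cost: 223 × 1820/1000 → $405.86.
Adding setup: 525.48 + 405.86 + 41 → $972.34.

$972.34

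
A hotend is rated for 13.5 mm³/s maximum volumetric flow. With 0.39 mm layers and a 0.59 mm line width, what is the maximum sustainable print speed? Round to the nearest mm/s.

59 mm/s

A: 0.39 × 0.59 → 0.2301 mm².
Max speed = 13.5 / 0.2301 = 58.67 ≈ 59 mm/s.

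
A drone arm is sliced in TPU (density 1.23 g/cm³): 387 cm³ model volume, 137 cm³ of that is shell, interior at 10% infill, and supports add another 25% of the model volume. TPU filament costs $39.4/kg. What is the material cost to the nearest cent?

Volume inside the shell: 387 − 137 → 250 cm³.
Infill deposited = 0.10 × 250, so 25 cm³.
Support: 0.25 × 387 → 96.75 cm³.
Deposited volume: 137 + 25 + 96.75 → 258.75 cm³.
Mass = 258.75 × 1.23, so 318.2625 g.
Cost = 318.2625 g / 1000 × $39.4/kg = $12.54.

$12.54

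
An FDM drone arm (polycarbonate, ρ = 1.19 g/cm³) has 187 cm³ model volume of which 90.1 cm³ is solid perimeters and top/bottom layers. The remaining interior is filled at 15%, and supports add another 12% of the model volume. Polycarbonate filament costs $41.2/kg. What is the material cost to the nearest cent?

$6.23

Infill region = 187 − 90.1, so 96.9 cm³.
Infill volume: 0.15 × 96.9 → 14.535 cm³.
Support = 0.12 × 187, so 22.44 cm³.
Deposited volume = 90.1 + 14.535 + 22.44 = 127.075 cm³.
Mass = 127.075 × 1.19, so 151.21925 g.
Cost = 151.21925 g / 1000 × $41.2/kg = $6.23.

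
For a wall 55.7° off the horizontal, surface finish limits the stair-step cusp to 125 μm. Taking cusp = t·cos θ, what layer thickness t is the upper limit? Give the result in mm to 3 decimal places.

0.222 mm

Layer height = cusp / cos(55.7°) = 0.125 / 0.5635 = 0.222 mm.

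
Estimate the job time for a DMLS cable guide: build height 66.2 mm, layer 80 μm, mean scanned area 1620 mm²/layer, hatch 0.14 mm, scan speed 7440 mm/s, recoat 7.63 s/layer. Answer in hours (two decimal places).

2.11 hours

Layers = ⌈66.2/0.08⌉ = 828.
Per-layer scan distance: 1620 / 0.14 → 11571.4 mm.
Per-layer scan time = 11571.4 / 7440 = 1.5553 s.
Per-layer time = 1.5553 + 7.63, so 9.1853 s.
828 layers × 9.1853 s/layer = 7605.4284 s, i.e. 2.11 hours.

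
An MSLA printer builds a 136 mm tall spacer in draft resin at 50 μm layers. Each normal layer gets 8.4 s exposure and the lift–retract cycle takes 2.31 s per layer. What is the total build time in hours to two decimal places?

8.09 hours

Layers = ⌈136/0.05⌉ = 2720.
Cycle time = 8.4 + 2.31, so 10.71 s.
Build time: 2720 × 10.71 s = 29131.2 s, i.e. 8.09 hours.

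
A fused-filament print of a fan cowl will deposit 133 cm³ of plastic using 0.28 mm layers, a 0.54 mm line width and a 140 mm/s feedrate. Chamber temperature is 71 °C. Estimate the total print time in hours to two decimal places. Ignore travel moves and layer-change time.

Bead cross-section = 0.28 × 0.54 = 0.1512 mm².
Total extruded path = 133000/0.1512 = 879629.6 mm.
Print-move time = 879629.6 / 140 = 6283.1 s.
That's 6283.1 s → 1.75 hours.

1.75 hours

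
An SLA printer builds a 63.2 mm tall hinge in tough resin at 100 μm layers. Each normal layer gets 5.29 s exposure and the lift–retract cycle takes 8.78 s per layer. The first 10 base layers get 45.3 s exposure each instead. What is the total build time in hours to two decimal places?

2.58 hours

Number of layers: 63.2 / 0.1 → 632 (rounded up).
Base layers = 10 × (45.3 + 8.78), so 540.8 s.
Normal layers: 622 × (5.29 + 8.78) → 8751.54 s.
Total = 540.8 + 8751.54 = 9292.34 s = 2.58 hours.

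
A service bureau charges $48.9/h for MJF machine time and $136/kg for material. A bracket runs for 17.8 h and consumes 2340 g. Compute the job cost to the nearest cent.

Machine cost: 48.9 × 17.8 → $870.42.
Material charge = 136 × 2340/1000 = $318.24.
Total = 870.42 + 318.24 = $1188.66.

$1188.66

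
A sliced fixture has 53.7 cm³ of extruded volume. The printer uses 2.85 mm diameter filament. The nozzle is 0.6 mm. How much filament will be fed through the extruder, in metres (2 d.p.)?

8.42 m

A = π r² = π × 1.425² = 6.3794 mm².
L = 53700 mm³ / 6.3794 mm² = 8417.72 mm, i.e. 8.42 m.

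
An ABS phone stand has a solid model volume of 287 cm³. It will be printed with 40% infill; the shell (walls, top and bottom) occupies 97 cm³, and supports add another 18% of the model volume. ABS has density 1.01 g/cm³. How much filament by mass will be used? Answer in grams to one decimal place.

Infill region: 287 − 97 → 190 cm³.
Infill volume: 0.40 × 190 → 76 cm³.
Support = 0.18 × 287, so 51.66 cm³.
Total extruded: 97 + 76 + 51.66 → 224.66 cm³.
Mass = 224.66 × 1.01, so 226.9066 g.

226.9 g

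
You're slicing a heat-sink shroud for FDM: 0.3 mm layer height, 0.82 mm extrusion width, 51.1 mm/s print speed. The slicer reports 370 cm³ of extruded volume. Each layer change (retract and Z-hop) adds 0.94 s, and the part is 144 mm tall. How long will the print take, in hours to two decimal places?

Line area: 0.3 × 0.82 → 0.246 mm².
Toolpath length = 370 cm³ / 0.246 mm² = 370000 / 0.246 = 1504065 mm.
Print-move time = 1504065 / 51.1, so 29433.8 s.
Layer count = ceil(144 / 0.3) = 480.
Non-print overhead: 480 × 0.94 → 451.2 s.
Total = 29433.8 + 451.2 = 29885 s = 8.30 hours.

8.30 hours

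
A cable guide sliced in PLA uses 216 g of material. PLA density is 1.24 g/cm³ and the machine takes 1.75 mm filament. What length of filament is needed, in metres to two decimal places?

Volume = 216 g / 1.24 g·cm⁻³ = 174.1935 cm³ = 174193.5 mm³.
A = π r² = π × 0.875² = 2.4053 mm².
L = V/A = 174193.5/2.4053 = 72420.7 mm → 72.42 m.

72.42 m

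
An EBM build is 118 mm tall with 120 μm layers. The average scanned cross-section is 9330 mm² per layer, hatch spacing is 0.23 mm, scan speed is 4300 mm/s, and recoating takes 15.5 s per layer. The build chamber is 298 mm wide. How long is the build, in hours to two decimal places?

Number of layers: 118 / 0.12 → 984 (rounded up).
Hatch length per layer: 9330 / 0.23 → 40565.2 mm.
Scan time per layer = 40565.2 / 4300, so 9.4338 s.
Per-layer time: 9.4338 + 15.5 → 24.9338 s.
984 layers × 24.9338 s/layer = 24534.8592 s, i.e. 6.82 hours.

6.82 hours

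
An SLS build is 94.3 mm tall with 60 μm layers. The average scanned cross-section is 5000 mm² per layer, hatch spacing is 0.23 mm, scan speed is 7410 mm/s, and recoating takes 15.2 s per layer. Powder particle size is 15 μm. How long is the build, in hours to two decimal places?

7.92 hours

Layers = ⌈94.3/0.06⌉ = 1572.
Per-layer scan distance: 5000 / 0.23 → 21739.1 mm.
Laser time per layer: 21739.1 / 7410 → 2.9338 s.
Per-layer time = 2.9338 + 15.2 = 18.1338 s.
Total: 1572 × 18.1338 s = 28506.3336 s → 7.92 hours.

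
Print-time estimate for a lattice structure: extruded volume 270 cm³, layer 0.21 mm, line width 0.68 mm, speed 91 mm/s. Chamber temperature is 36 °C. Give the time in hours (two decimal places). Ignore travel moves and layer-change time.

5.77 hours

Line area = 0.21 × 0.68 = 0.1428 mm².
Total extruded path = 270000/0.1428 = 1890756.3 mm.
Print-move time = 1890756.3 / 91, so 20777.5 s.
In the requested units: 20777.5 s = 5.77 hours.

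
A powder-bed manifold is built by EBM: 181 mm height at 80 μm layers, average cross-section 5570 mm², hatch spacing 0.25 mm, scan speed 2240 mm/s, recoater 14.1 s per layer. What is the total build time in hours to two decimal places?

Layer count = ceil(181 / 0.08) = 2263.
Per-layer scan distance = 5570 / 0.25, so 22280 mm.
Scan time per layer: 22280 / 2240 → 9.9464 s.
Layer cycle = 9.9464 + 14.1, so 24.0464 s.
Build time = 2263 × 24.0464 = 54417.0032 s = 15.12 hours.

15.12 hours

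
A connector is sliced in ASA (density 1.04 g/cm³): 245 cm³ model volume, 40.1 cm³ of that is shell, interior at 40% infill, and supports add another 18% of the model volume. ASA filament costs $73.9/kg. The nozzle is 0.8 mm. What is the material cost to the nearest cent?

$12.77

Volume inside the shell: 245 − 40.1 → 204.9 cm³.
Infill deposited = 0.40 × 204.9 = 81.96 cm³.
Support = 0.18 × 245 = 44.1 cm³.
Total printed volume: 40.1 + 81.96 + 44.1 → 166.16 cm³.
Mass: 166.16 × 1.04 → 172.8064 g.
At $73.9/kg: 172.8064/1000 × 73.9 = $12.77.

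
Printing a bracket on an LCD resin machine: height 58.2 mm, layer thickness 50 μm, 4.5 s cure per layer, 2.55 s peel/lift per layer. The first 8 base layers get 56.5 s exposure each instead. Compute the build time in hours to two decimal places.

Number of layers: 58.2 / 0.05 → 1164 (rounded up).
Bottom layers: 8 × (56.5 + 2.55) → 472.4 s.
Remaining layers: 1156 × (4.5 + 2.55) → 8149.8 s.
Sum: 472.4 + 8149.8 = 8622.2 s → 2.40 hours.

2.40 hours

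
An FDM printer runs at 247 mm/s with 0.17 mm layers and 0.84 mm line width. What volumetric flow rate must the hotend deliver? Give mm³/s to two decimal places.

35.27

Bead cross-section: 0.17 × 0.84 → 0.1428 mm².
Q = v·A = 247 × 0.1428 = 35.27 mm³/s.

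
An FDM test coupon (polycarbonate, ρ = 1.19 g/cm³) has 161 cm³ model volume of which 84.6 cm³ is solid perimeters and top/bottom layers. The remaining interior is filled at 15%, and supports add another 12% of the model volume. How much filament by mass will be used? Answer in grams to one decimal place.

137.3 g

Interior volume: 161 − 84.6 → 76.4 cm³.
Deposited infill = 0.15 × 76.4 = 11.46 cm³.
Support = 0.12 × 161 = 19.32 cm³.
Total printed volume = 84.6 + 11.46 + 19.32 = 115.38 cm³.
Mass: 115.38 × 1.19 → 137.3022 g.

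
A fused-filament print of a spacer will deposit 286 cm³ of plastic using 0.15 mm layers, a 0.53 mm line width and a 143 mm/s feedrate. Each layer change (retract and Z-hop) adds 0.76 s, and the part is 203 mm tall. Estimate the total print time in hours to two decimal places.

Bead cross-section = 0.15 × 0.53, so 0.0795 mm².
Toolpath length = 286 cm³ / 0.0795 mm² = 286000 / 0.0795 = 3597484.3 mm.
Print-move time: 3597484.3 / 143 → 25157.2 s.
Number of layers: 203 / 0.15 → 1354 (rounded up).
Non-print overhead = 1354 × 0.76 = 1029.04 s.
Altogether 25157.2 + 1029.04 = 26186.24 s, i.e. 7.27 hours.

7.27 hours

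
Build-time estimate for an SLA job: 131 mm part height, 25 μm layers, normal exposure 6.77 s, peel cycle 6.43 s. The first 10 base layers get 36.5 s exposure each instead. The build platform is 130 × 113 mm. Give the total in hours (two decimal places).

19.30 hours

Layers = ⌈131/0.025⌉ = 5240.
Bottom layers = 10 × (36.5 + 6.43) = 429.3 s.
Normal layers: 5230 × (6.77 + 6.43) → 69036 s.
Total = 429.3 + 69036 = 69465.3 s = 19.30 hours.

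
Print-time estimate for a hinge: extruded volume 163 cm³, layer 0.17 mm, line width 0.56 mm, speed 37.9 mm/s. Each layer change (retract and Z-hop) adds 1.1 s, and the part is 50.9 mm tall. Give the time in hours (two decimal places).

12.64 hours

Extrusion cross-section = 0.17 × 0.56 = 0.0952 mm².
Total extruded path = 163000/0.0952 = 1712184.9 mm.
Print-move time = 1712184.9 / 37.9 = 45176.4 s.
Layer count = ceil(50.9 / 0.17) = 300.
Layer-change overhead = 300 × 1.1 = 330 s.
Altogether 45176.4 + 330 = 45506.4 s, i.e. 12.64 hours.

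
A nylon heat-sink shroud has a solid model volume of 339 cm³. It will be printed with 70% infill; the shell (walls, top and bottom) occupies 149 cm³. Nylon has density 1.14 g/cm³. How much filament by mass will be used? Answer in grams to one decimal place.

321.5 g

Volume inside the shell = 339 − 149 = 190 cm³.
Infill volume = 0.70 × 190 = 133 cm³.
Total extruded = 149 + 133, so 282 cm³.
Mass = 282 × 1.14 = 321.48 g.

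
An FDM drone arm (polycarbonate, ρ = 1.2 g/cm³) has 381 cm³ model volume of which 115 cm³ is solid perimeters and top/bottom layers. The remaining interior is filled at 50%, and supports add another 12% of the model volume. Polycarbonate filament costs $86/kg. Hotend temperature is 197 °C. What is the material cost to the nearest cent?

$30.31

Infill region: 381 − 115 → 266 cm³.
Infill deposited: 0.50 × 266 → 133 cm³.
Support = 0.12 × 381, so 45.72 cm³.
Total extruded = 115 + 133 + 45.72 = 293.72 cm³.
Mass = 293.72 × 1.2 = 352.464 g.
At $86/kg: 352.464/1000 × 86 = $30.31.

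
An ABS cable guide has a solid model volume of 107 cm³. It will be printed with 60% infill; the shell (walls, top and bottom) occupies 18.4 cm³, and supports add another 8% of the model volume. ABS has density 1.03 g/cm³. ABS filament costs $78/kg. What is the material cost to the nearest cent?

Infill region = 107 − 18.4 = 88.6 cm³.
Deposited infill = 0.60 × 88.6, so 53.16 cm³.
Support = 0.08 × 107 = 8.56 cm³.
Total printed volume: 18.4 + 53.16 + 8.56 → 80.12 cm³.
Mass: 80.12 × 1.03 → 82.5236 g.
Cost = 82.5236 g / 1000 × $78/kg = $6.44.

$6.44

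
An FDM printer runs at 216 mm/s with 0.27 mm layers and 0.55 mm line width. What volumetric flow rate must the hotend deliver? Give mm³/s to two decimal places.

32.08

Extrusion cross-section = 0.27 × 0.55, so 0.1485 mm².
Q = v·A = 216 × 0.1485 = 32.08 mm³/s.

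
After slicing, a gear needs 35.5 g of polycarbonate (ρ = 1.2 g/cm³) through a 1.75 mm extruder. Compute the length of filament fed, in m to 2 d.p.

Volume = 35.5 g / 1.2 g·cm⁻³ = 29.5833 cm³ = 29583.3 mm³.
A = π r² = π × 0.875² = 2.4053 mm².
Length = 29583.3 / 2.4053 = 12299.21 mm = 12.30 m.

12.30 m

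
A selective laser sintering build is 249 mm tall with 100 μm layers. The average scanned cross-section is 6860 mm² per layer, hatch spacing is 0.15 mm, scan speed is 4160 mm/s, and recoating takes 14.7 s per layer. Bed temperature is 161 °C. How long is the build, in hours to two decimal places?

17.77 hours

Layer count = ceil(249 / 0.1) = 2490.
Per-layer scan distance = 6860 / 0.15 = 45733.3 mm.
Scan time per layer = 45733.3 / 4160, so 10.9936 s.
Per-layer time = 10.9936 + 14.7 = 25.6936 s.
Build time = 2490 × 25.6936 = 63977.064 s = 17.77 hours.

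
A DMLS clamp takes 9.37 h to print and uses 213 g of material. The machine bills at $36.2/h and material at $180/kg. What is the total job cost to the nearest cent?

$377.53

Machine cost = 36.2 × 9.37, so $339.194.
Material charge: 180 × 213/1000 → $38.34.
Total = 339.194 + 38.34 = 377.534 ≈ $377.53.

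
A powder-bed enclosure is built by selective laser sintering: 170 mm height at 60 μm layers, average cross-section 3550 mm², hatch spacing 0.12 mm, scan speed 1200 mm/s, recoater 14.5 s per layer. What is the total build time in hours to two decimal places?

30.82 hours

Layer count = ceil(170 / 0.06) = 2834.
Per-layer scan distance = 3550 / 0.12 = 29583.3 mm.
Scan time per layer = 29583.3 / 1200, so 24.6528 s.
Per-layer time: 24.6528 + 14.5 → 39.1528 s.
Build time = 2834 × 39.1528 = 110959.0352 s = 30.82 hours.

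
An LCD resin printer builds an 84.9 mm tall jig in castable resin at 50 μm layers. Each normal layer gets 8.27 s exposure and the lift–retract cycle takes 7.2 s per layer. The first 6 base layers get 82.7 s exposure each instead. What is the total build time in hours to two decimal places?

7.42 hours

Number of layers: 84.9 / 0.05 → 1698 (rounded up).
Base layers = 6 × (82.7 + 7.2), so 539.4 s.
Regular layers = 1692 × (8.27 + 7.2) = 26175.24 s.
Total = 539.4 + 26175.24 = 26714.64 s = 7.42 hours.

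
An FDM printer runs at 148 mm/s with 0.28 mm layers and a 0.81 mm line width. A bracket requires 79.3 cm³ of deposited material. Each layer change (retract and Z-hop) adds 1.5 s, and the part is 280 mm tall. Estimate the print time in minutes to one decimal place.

64.4 minutes

Line area: 0.28 × 0.81 → 0.2268 mm².
Toolpath length = 79.3 cm³ / 0.2268 mm² = 79300 / 0.2268 = 349647.3 mm.
Extrusion time = 349647.3 / 148 = 2362.5 s.
Layers = ⌈280/0.28⌉ = 1000.
Non-print overhead = 1000 × 1.5, so 1500 s.
Total = 2362.5 + 1500 = 3862.5 s = 64.4 minutes.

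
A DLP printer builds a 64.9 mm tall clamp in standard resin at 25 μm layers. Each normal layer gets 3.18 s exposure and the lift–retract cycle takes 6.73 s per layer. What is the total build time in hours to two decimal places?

Layer count = ceil(64.9 / 0.025) = 2596.
Cycle time = 3.18 + 6.73 = 9.91 s.
Total = 2596 × 9.91 = 25726.36 s = 7.15 hours.

7.15 hours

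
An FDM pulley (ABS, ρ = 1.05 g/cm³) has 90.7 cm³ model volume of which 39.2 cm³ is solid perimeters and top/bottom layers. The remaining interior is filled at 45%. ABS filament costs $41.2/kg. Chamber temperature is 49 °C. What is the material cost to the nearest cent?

$2.70

Infill region: 90.7 − 39.2 → 51.5 cm³.
Infill deposited: 0.45 × 51.5 → 23.175 cm³.
Total printed volume = 39.2 + 23.175, so 62.375 cm³.
Mass = 62.375 × 1.05, so 65.49375 g.
At $41.2/kg: 65.49375/1000 × 41.2 = $2.70.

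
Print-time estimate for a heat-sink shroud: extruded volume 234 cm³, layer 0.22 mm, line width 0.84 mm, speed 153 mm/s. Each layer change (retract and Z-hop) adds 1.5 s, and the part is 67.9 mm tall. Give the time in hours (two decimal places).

2.43 hours

Bead cross-section = 0.22 × 0.84, so 0.1848 mm².
Path length: 234000 mm³ / 0.1848 mm² → 1266233.8 mm.
Extrusion time = 1266233.8 / 153 = 8276 s.
Layer count = ceil(67.9 / 0.22) = 309.
Layer-change overhead = 309 × 1.5, so 463.5 s.
Altogether 8276 + 463.5 = 8739.5 s, i.e. 2.43 hours.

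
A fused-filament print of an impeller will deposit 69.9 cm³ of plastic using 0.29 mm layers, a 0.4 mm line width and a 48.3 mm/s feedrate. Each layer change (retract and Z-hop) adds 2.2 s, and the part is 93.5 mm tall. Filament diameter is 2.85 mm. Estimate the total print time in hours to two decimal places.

Extrusion cross-section = 0.29 × 0.4 = 0.116 mm².
Total extruded path = 69900/0.116 = 602586.2 mm.
Time extruding = 602586.2 / 48.3, so 12475.9 s.
Number of layers: 93.5 / 0.29 → 323 (rounded up).
Z-hop total: 323 × 2.2 → 710.6 s.
Total = 12475.9 + 710.6 = 13186.5 s = 3.66 hours.

3.66 hours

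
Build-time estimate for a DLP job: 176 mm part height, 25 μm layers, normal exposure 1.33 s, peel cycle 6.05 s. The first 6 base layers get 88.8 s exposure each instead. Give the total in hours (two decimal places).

14.58 hours

Number of layers: 176 / 0.025 → 7040 (rounded up).
Bottom layers = 6 × (88.8 + 6.05), so 569.1 s.
Normal layers = 7034 × (1.33 + 6.05) = 51910.92 s.
Total = 569.1 + 51910.92 = 52480.02 s = 14.58 hours.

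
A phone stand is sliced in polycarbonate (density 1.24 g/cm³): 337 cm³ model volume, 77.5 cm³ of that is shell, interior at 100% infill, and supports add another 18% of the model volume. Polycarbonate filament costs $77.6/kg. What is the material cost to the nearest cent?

$38.26

Interior volume = 337 − 77.5 = 259.5 cm³.
Infill volume = 1.00 × 259.5, so 259.5 cm³.
Support: 0.18 × 337 → 60.66 cm³.
Total printed volume = 77.5 + 259.5 + 60.66 = 397.66 cm³.
Mass: 397.66 × 1.24 → 493.0984 g.
At $77.6/kg: 493.0984/1000 × 77.6 = $38.26.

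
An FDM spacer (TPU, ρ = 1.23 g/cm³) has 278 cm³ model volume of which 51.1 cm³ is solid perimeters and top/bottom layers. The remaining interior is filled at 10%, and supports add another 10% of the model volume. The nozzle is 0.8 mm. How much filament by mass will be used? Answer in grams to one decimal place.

125.0 g

Interior volume = 278 − 51.1 = 226.9 cm³.
Infill volume = 0.10 × 226.9 = 22.69 cm³.
Support = 0.10 × 278, so 27.8 cm³.
Total printed volume = 51.1 + 22.69 + 27.8, so 101.59 cm³.
Mass: 101.59 × 1.23 → 124.9557 g.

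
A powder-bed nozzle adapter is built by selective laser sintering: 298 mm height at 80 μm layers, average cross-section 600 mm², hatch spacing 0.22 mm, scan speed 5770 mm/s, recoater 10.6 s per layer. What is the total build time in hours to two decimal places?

11.46 hours

Number of layers: 298 / 0.08 → 3725 (rounded up).
Per-layer scan distance = 600 / 0.22 = 2727.3 mm.
Laser time per layer = 2727.3 / 5770 = 0.4727 s.
Time per layer = 0.4727 + 10.6, so 11.0727 s.
3725 layers × 11.0727 s/layer = 41245.8075 s, i.e. 11.46 hours.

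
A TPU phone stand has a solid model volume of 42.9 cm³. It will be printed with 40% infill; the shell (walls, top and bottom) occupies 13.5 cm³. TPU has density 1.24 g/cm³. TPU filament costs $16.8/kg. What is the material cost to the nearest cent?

Infill region = 42.9 − 13.5, so 29.4 cm³.
Deposited infill = 0.40 × 29.4 = 11.76 cm³.
Deposited volume = 13.5 + 11.76 = 25.26 cm³.
Mass = 25.26 × 1.24, so 31.3224 g.
At $16.8/kg: 31.3224/1000 × 16.8 = $0.53.

$0.53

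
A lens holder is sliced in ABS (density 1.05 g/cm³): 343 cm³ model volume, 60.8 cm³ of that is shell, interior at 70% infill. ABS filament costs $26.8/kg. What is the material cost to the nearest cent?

Volume inside the shell = 343 − 60.8 = 282.2 cm³.
Infill volume = 0.70 × 282.2 = 197.54 cm³.
Total printed volume: 60.8 + 197.54 → 258.34 cm³.
Mass = 258.34 × 1.05, so 271.257 g.
Cost = 271.257 g / 1000 × $26.8/kg = $7.27.

$7.27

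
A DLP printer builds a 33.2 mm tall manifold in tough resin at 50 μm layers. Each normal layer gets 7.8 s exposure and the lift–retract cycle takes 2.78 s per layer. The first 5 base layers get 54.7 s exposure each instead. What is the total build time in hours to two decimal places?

Layers = ⌈33.2/0.05⌉ = 664.
Bottom layers = 5 × (54.7 + 2.78) = 287.4 s.
Normal layers = 659 × (7.8 + 2.78), so 6972.22 s.
Total = 287.4 + 6972.22 = 7259.62 s = 2.02 hours.

2.02 hours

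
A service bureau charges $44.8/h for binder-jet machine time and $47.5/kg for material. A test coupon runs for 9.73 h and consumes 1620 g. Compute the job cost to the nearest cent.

Machine-time cost = 44.8 × 9.73, so $435.904.
Material charge = 47.5 × 1620/1000, so $76.95.
Job cost: 435.904 + 76.95 = 512.854 ≈ $512.85.

$512.85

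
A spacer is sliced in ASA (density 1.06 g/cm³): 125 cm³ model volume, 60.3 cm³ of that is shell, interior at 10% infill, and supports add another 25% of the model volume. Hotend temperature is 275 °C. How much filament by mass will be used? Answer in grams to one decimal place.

Infill region = 125 − 60.3, so 64.7 cm³.
Infill deposited = 0.10 × 64.7, so 6.47 cm³.
Support: 0.25 × 125 → 31.25 cm³.
Deposited volume = 60.3 + 6.47 + 31.25 = 98.02 cm³.
Mass: 98.02 × 1.06 → 103.9012 g.

103.9 g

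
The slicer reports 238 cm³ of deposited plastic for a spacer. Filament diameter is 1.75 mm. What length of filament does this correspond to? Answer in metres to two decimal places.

98.95 m

Filament cross-section = π × (1.75/2)² = 2.4053 mm².
L = 238000 mm³ / 2.4053 mm² = 98948.16 mm, i.e. 98.95 m.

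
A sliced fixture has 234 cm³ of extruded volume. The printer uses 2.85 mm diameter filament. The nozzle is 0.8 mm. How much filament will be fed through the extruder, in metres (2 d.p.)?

36.68 m

A = π r² = π × 1.425² = 6.3794 mm².
L = 234000 mm³ / 6.3794 mm² = 36680.57 mm, i.e. 36.68 m.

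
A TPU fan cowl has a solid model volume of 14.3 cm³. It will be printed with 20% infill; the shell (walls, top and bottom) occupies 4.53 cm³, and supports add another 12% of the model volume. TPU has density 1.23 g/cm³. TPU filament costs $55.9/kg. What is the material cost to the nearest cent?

Infill region = 14.3 − 4.53, so 9.77 cm³.
Infill volume = 0.20 × 9.77 = 1.954 cm³.
Support = 0.12 × 14.3 = 1.716 cm³.
Total extruded: 4.53 + 1.954 + 1.716 → 8.2 cm³.
Mass = 8.2 × 1.23 = 10.086 g.
Cost = 10.086 g / 1000 × $55.9/kg = $0.56.

$0.56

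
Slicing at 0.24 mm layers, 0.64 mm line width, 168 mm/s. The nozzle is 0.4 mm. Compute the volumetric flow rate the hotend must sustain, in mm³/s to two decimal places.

Bead cross-section: 0.24 × 0.64 → 0.1536 mm².
Volumetric flow = 168 × 0.1536 = 25.80 mm³/s.

25.80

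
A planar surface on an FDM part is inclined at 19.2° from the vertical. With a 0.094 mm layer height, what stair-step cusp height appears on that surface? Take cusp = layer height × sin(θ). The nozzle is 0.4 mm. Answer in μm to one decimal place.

30.9 μm

sin(19.2°) = 0.3289, so cusp = 0.094 × 0.3289 = 0.030917 mm → 30.9 μm.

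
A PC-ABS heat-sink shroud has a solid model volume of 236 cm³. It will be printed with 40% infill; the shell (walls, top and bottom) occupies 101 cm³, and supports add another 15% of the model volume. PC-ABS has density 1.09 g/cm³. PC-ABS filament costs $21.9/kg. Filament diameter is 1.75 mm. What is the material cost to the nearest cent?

Infill region: 236 − 101 → 135 cm³.
Infill volume: 0.40 × 135 → 54 cm³.
Support = 0.15 × 236, so 35.4 cm³.
Deposited volume = 101 + 54 + 35.4 = 190.4 cm³.
Mass: 190.4 × 1.09 → 207.536 g.
At $21.9/kg: 207.536/1000 × 21.9 = $4.55.

$4.55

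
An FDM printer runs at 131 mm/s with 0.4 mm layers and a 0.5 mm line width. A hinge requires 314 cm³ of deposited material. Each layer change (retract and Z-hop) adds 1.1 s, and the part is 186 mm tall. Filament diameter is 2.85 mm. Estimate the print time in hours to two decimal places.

Bead cross-section: 0.4 × 0.5 → 0.2 mm².
Total extruded path = 314000/0.2 = 1570000 mm.
Time extruding: 1570000 / 131 → 11984.7 s.
Layer count = ceil(186 / 0.4) = 465.
Z-hop total: 465 × 1.1 → 511.5 s.
Total = 11984.7 + 511.5 = 12496.2 s = 3.47 hours.

3.47 hours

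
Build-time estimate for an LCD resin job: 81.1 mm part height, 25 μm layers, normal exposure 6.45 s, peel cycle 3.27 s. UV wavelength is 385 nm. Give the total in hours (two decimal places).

Layer count = ceil(81.1 / 0.025) = 3244.
Cycle time: 6.45 + 3.27 → 9.72 s.
Total = 3244 × 9.72 = 31531.68 s = 8.76 hours.

8.76 hours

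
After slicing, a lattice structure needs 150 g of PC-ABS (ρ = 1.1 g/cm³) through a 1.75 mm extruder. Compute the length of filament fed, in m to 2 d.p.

56.69 m

Volume = 150 g / 1.1 g·cm⁻³ = 136.3636 cm³ = 136363.6 mm³.
Filament cross-section = π × (1.75/2)² = 2.4053 mm².
L = V/A = 136363.6/2.4053 = 56692.97 mm → 56.69 m.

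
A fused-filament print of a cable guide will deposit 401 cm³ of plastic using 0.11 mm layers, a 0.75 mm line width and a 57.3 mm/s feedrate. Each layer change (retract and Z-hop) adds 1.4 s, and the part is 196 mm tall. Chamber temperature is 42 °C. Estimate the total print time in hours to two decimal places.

Bead cross-section = 0.11 × 0.75 = 0.0825 mm².
Toolpath length = 401 cm³ / 0.0825 mm² = 401000 / 0.0825 = 4860606.1 mm.
Time extruding = 4860606.1 / 57.3, so 84827.3 s.
Layer count = ceil(196 / 0.11) = 1782.
Z-hop total: 1782 × 1.4 → 2494.8 s.
Altogether 84827.3 + 2494.8 = 87322.1 s, i.e. 24.26 hours.

24.26 hours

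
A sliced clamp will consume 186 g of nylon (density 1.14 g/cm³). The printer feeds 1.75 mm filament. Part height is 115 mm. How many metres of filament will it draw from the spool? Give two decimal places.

Extruded volume: 186/1.14 = 163.1579 cm³ (163157.9 mm³).
A = π r² = π × 0.875² = 2.4053 mm².
Length = 163157.9 / 2.4053 = 67832.66 mm = 67.83 m.

67.83 m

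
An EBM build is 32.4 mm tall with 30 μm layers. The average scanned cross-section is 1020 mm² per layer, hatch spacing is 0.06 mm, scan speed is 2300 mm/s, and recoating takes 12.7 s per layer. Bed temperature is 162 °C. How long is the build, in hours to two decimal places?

6.03 hours

Layers = ⌈32.4/0.03⌉ = 1080.
Hatch length per layer = 1020 / 0.06 = 17000 mm.
Per-layer scan time = 17000 / 2300, so 7.3913 s.
Layer cycle: 7.3913 + 12.7 → 20.0913 s.
1080 layers × 20.0913 s/layer = 21698.604 s, i.e. 6.03 hours.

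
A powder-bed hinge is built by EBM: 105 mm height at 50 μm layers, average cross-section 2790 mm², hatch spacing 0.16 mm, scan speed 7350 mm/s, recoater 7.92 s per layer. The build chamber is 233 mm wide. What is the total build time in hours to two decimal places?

Number of layers: 105 / 0.05 → 2100 (rounded up).
Scan path per layer: 2790 / 0.16 → 17437.5 mm.
Per-layer scan time = 17437.5 / 7350 = 2.3724 s.
Layer cycle: 2.3724 + 7.92 → 10.2924 s.
2100 layers × 10.2924 s/layer = 21614.04 s, i.e. 6.00 hours.

6.00 hours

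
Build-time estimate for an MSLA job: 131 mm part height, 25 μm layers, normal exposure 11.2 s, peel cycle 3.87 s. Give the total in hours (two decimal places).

Number of layers: 131 / 0.025 → 5240 (rounded up).
Cycle time = 11.2 + 3.87 = 15.07 s.
Total = 5240 × 15.07 = 78966.8 s = 21.94 hours.

21.94 hours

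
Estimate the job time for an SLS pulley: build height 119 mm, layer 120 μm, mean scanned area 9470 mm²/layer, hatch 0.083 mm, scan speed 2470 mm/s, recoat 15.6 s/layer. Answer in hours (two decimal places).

17.03 hours

Layers = ⌈119/0.12⌉ = 992.
Per-layer scan distance = 9470 / 0.083, so 114096.4 mm.
Laser time per layer: 114096.4 / 2470 → 46.1929 s.
Per-layer time = 46.1929 + 15.6, so 61.7929 s.
Total: 992 × 61.7929 s = 61298.5568 s → 17.03 hours.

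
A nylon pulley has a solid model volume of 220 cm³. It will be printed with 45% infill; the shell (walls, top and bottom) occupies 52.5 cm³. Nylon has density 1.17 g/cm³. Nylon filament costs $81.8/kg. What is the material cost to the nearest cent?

Volume inside the shell: 220 − 52.5 → 167.5 cm³.
Deposited infill = 0.45 × 167.5 = 75.375 cm³.
Total printed volume = 52.5 + 75.375 = 127.875 cm³.
Mass = 127.875 × 1.17, so 149.61375 g.
At $81.8/kg: 149.61375/1000 × 81.8 = $12.24.

$12.24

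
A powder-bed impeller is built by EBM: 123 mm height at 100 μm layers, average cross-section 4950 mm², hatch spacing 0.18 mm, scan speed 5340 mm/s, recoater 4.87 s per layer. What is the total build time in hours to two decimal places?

Layer count = ceil(123 / 0.1) = 1230.
Scan path per layer = 4950 / 0.18 = 27500 mm.
Per-layer scan time = 27500 / 5340, so 5.1498 s.
Per-layer time: 5.1498 + 4.87 → 10.0198 s.
Total: 1230 × 10.0198 s = 12324.354 s → 3.42 hours.

3.42 hours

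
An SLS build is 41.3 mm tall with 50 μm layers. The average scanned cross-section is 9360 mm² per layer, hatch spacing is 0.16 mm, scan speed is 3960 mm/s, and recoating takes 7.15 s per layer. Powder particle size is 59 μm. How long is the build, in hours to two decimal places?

5.03 hours

Layer count = ceil(41.3 / 0.05) = 826.
Hatch length per layer: 9360 / 0.16 → 58500 mm.
Scan time per layer: 58500 / 3960 → 14.7727 s.
Per-layer time: 14.7727 + 7.15 → 21.9227 s.
Build time = 826 × 21.9227 = 18108.1502 s = 5.03 hours.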